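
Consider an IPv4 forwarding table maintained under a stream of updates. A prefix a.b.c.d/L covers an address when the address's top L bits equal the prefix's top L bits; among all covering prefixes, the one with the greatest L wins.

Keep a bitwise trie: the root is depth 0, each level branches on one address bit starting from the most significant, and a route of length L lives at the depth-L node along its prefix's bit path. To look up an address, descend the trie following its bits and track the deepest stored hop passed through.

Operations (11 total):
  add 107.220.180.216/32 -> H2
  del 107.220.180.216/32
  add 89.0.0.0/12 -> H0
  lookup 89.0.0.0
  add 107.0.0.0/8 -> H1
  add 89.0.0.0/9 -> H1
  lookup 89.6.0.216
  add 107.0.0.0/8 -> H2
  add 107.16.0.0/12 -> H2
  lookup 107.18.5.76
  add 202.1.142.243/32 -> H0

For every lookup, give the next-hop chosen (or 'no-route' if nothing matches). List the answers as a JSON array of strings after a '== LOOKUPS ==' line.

Process each operation:
  + 107.220.180.216/32 (H2) depth=32
  del 107.220.180.216/32 (clear depth 32)
  + 89.0.0.0/12 (H0) depth=12
  Q 89.0.0.0: descend 010110010000 ; hops seen [H0] ; pick H0
  + 107.0.0.0/8 (H1) depth=8
  + 89.0.0.0/9 (H1) depth=9
  Q 89.6.0.216: descend 010110010000 ; hops seen [H1,H0] ; pick H0
  + 107.0.0.0/8 (H2) depth=8
  + 107.16.0.0/12 (H2) depth=12
  Q 107.18.5.76: descend 011010110001 ; hops seen [H2,H2] ; pick H2
  + 202.1.142.243/32 (H0) depth=32

== LOOKUPS ==
["H0","H0","H2"]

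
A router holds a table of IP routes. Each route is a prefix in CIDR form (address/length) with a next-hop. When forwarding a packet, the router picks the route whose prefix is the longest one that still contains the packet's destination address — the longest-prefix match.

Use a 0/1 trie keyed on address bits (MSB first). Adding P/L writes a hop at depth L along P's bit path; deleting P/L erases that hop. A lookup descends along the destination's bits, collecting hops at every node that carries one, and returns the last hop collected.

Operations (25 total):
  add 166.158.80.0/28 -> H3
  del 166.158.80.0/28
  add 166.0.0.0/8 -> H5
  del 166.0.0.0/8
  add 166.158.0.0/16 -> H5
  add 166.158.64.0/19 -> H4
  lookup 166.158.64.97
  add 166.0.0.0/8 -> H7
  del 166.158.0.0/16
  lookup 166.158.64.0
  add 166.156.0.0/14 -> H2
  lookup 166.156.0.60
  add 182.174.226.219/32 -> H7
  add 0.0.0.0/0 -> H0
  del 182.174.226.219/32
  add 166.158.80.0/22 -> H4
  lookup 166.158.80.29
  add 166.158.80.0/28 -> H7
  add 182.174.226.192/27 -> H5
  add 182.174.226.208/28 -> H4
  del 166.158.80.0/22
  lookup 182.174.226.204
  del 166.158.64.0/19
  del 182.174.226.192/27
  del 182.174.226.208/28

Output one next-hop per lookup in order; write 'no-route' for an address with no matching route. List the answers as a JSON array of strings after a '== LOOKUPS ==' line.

Apply in order:
  + 166.158.80.0/28 (H3) depth=28
  - 166.158.80.0/28 clear@28
  + 166.0.0.0/8 (H5) depth=8
  - 166.0.0.0/8 clear@8
  + 166.158.0.0/16 (H5) depth=16
  + 166.158.64.0/19 (H4) depth=19
  Q 166.158.64.97: descend 1010011010011110010 ; hops seen [H5,H4] ; pick H4
  + 166.0.0.0/8 (H7) depth=8
  - 166.158.0.0/16 clear@16
  Q 166.158.64.0: descend 1010011010011110010 ; hops seen [H7,H4] ; pick H4
  + 166.156.0.0/14 (H2) depth=14
  Q 166.156.0.60: descend 10100110100111 ; hops seen [H7,H2] ; pick H2
  + 182.174.226.219/32 (H7) depth=32
  + 0.0.0.0/0 (H0) depth=0
  - 182.174.226.219/32 clear@32
  + 166.158.80.0/22 (H4) depth=22
  Q 166.158.80.29: descend 101001101001111001010000000 ; hops seen [H0,H7,H2,H4,H4] ; pick H4
  + 166.158.80.0/28 (H7) depth=28
  + 182.174.226.192/27 (H5) depth=27
  + 182.174.226.208/28 (H4) depth=28
  - 166.158.80.0/22 clear@22
  Q 182.174.226.204: descend 101101101010111011100010110 ; hops seen [H0,H5] ; pick H5
  - 166.158.64.0/19 clear@19
  - 182.174.226.192/27 clear@27
  - 182.174.226.208/28 clear@28

== LOOKUPS ==
["H4","H4","H2","H4","H5"]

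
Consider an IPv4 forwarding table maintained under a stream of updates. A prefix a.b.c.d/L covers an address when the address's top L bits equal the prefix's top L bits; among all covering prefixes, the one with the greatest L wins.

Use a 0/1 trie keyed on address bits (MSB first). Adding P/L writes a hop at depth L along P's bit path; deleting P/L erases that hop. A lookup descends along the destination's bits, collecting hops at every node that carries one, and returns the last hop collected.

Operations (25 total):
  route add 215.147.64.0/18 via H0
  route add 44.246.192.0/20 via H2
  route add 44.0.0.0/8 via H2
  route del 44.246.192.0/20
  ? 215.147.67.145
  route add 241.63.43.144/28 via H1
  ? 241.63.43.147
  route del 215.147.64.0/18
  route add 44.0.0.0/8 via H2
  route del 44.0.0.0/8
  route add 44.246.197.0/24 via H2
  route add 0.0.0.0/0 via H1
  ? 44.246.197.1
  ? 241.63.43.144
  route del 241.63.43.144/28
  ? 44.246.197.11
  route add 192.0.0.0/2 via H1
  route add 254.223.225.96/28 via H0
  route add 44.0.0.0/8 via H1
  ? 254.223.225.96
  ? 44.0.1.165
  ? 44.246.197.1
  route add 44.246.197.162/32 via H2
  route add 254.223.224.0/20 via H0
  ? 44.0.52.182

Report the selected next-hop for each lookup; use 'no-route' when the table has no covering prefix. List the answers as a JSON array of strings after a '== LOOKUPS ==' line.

Process each operation:
  add 215.147.64.0/18 -> H0 at depth 18
  add 44.246.192.0/20 -> H2 at depth 20
  add 44.0.0.0/8 -> H2 at depth 8
  - 44.246.192.0/20 clear@20
  ? 215.147.67.145  path d0:-→d1:-→d2:-→d3:-→d4:-→d5:-→d6:-→d7:-→d8:-→d9:-→d10:-→d11:-→d12:-→d13:-→d14:-→d15:-→d16:-→d17:-→d18:H0  best=H0
  add 241.63.43.144/28 -> H1 at depth 28
  ? 241.63.43.147  path d0:-→d1:-→d2:-→d3:-→d4:-→d5:-→d6:-→d7:-→d8:-→d9:-→d10:-→d11:-→d12:-→d13:-→d14:-→d15:-→d16:-→d17:-→d18:-→d19:-→d20:-→d21:-→d22:-→d23:-→d24:-→d25:-→d26:-→d27:-→d28:H1  best=H1
  - 215.147.64.0/18 clear@18
  add 44.0.0.0/8 -> H2 at depth 8
  - 44.0.0.0/8 clear@8
  add 44.246.197.0/24 -> H2 at depth 24
  add 0.0.0.0/0 -> H1 at depth 0
  ? 44.246.197.1  path d0:H1→d1:-→d2:-→d3:-→d4:-→d5:-→d6:-→d7:-→d8:-→d9:-→d10:-→d11:-→d12:-→d13:-→d14:-→d15:-→d16:-→d17:-→d18:-→d19:-→d20:-→d21:-→d22:-→d23:-→d24:H2  best=H2
  ? 241.63.43.144  path d0:H1→d1:-→d2:-→d3:-→d4:-→d5:-→d6:-→d7:-→d8:-→d9:-→d10:-→d11:-→d12:-→d13:-→d14:-→d15:-→d16:-→d17:-→d18:-→d19:-→d20:-→d21:-→d22:-→d23:-→d24:-→d25:-→d26:-→d27:-→d28:H1  best=H1
  - 241.63.43.144/28 clear@28
  ? 44.246.197.11  path d0:H1→d1:-→d2:-→d3:-→d4:-→d5:-→d6:-→d7:-→d8:-→d9:-→d10:-→d11:-→d12:-→d13:-→d14:-→d15:-→d16:-→d17:-→d18:-→d19:-→d20:-→d21:-→d22:-→d23:-→d24:H2  best=H2
  add 192.0.0.0/2 -> H1 at depth 2
  add 254.223.225.96/28 -> H0 at depth 28
  add 44.0.0.0/8 -> H1 at depth 8
  ? 254.223.225.96  path d0:H1→d1:-→d2:H1→d3:-→d4:-→d5:-→d6:-→d7:-→d8:-→d9:-→d10:-→d11:-→d12:-→d13:-→d14:-→d15:-→d16:-→d17:-→d18:-→d19:-→d20:-→d21:-→d22:-→d23:-→d24:-→d25:-→d26:-→d27:-→d28:H0  best=H0
  ? 44.0.1.165  path d0:H1→d1:-→d2:-→d3:-→d4:-→d5:-→d6:-→d7:-→d8:H1  best=H1
  ? 44.246.197.1  path d0:H1→d1:-→d2:-→d3:-→d4:-→d5:-→d6:-→d7:-→d8:H1→d9:-→d10:-→d11:-→d12:-→d13:-→d14:-→d15:-→d16:-→d17:-→d18:-→d19:-→d20:-→d21:-→d22:-→d23:-→d24:H2  best=H2
  add 44.246.197.162/32 -> H2 at depth 32
  add 254.223.224.0/20 -> H0 at depth 20
  ? 44.0.52.182  path d0:H1→d1:-→d2:-→d3:-→d4:-→d5:-→d6:-→d7:-→d8:H1  best=H1

== LOOKUPS ==
["H0","H1","H2","H1","H2","H0","H1","H2","H1"]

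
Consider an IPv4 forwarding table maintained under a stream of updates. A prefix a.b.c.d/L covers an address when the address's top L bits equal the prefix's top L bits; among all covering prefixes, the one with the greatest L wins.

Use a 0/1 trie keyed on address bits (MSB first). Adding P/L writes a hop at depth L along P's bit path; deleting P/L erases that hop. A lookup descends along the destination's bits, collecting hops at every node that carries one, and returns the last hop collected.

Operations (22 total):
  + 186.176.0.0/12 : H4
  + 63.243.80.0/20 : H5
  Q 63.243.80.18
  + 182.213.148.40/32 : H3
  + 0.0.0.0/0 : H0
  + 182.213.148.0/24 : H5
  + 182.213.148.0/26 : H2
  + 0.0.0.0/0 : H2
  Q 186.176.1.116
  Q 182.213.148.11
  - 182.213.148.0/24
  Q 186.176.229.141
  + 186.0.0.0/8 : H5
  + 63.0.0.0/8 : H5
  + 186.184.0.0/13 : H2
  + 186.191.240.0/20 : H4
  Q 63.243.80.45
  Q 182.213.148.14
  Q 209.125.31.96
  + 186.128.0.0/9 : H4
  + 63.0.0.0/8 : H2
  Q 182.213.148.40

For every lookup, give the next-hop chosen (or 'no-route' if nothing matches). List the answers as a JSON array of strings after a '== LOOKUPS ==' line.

Process each operation:
  add 186.176.0.0/12 -> H4 at depth 12
  add 63.243.80.0/20 -> H5 at depth 20
  ? 63.243.80.18  path d0:-→d1:-→d2:-→d3:-→d4:-→d5:-→d6:-→d7:-→d8:-→d9:-→d10:-→d11:-→d12:-→d13:-→d14:-→d15:-→d16:-→d17:-→d18:-→d19:-→d20:H5  best=H5
  add 182.213.148.40/32 -> H3 at depth 32
  add 0.0.0.0/0 -> H0 at depth 0
  add 182.213.148.0/24 -> H5 at depth 24
  add 182.213.148.0/26 -> H2 at depth 26
  add 0.0.0.0/0 -> H2 at depth 0
  ? 186.176.1.116  path d0:H2→d1:-→d2:-→d3:-→d4:-→d5:-→d6:-→d7:-→d8:-→d9:-→d10:-→d11:-→d12:H4  best=H4
  ? 182.213.148.11  path d0:H2→d1:-→d2:-→d3:-→d4:-→d5:-→d6:-→d7:-→d8:-→d9:-→d10:-→d11:-→d12:-→d13:-→d14:-→d15:-→d16:-→d17:-→d18:-→d19:-→d20:-→d21:-→d22:-→d23:-→d24:H5→d25:-→d26:H2  best=H2
  - 182.213.148.0/24 clear@24
  ? 186.176.229.141  path d0:H2→d1:-→d2:-→d3:-→d4:-→d5:-→d6:-→d7:-→d8:-→d9:-→d10:-→d11:-→d12:H4  best=H4
  add 186.0.0.0/8 -> H5 at depth 8
  add 63.0.0.0/8 -> H5 at depth 8
  add 186.184.0.0/13 -> H2 at depth 13
  add 186.191.240.0/20 -> H4 at depth 20
  ? 63.243.80.45  path d0:H2→d1:-→d2:-→d3:-→d4:-→d5:-→d6:-→d7:-→d8:H5→d9:-→d10:-→d11:-→d12:-→d13:-→d14:-→d15:-→d16:-→d17:-→d18:-→d19:-→d20:H5  best=H5
  ? 182.213.148.14  path d0:H2→d1:-→d2:-→d3:-→d4:-→d5:-→d6:-→d7:-→d8:-→d9:-→d10:-→d11:-→d12:-→d13:-→d14:-→d15:-→d16:-→d17:-→d18:-→d19:-→d20:-→d21:-→d22:-→d23:-→d24:-→d25:-→d26:H2  best=H2
  ? 209.125.31.96  path d0:H2→d1:-  best=H2
  add 186.128.0.0/9 -> H4 at depth 9
  add 63.0.0.0/8 -> H2 at depth 8
  ? 182.213.148.40  path d0:H2→d1:-→d2:-→d3:-→d4:-→d5:-→d6:-→d7:-→d8:-→d9:-→d10:-→d11:-→d12:-→d13:-→d14:-→d15:-→d16:-→d17:-→d18:-→d19:-→d20:-→d21:-→d22:-→d23:-→d24:-→d25:-→d26:H2→d27:-→d28:-→d29:-→d30:-→d31:-→d32:H3  best=H3

== LOOKUPS ==
["H5","H4","H2","H4","H5","H2","H2","H3"]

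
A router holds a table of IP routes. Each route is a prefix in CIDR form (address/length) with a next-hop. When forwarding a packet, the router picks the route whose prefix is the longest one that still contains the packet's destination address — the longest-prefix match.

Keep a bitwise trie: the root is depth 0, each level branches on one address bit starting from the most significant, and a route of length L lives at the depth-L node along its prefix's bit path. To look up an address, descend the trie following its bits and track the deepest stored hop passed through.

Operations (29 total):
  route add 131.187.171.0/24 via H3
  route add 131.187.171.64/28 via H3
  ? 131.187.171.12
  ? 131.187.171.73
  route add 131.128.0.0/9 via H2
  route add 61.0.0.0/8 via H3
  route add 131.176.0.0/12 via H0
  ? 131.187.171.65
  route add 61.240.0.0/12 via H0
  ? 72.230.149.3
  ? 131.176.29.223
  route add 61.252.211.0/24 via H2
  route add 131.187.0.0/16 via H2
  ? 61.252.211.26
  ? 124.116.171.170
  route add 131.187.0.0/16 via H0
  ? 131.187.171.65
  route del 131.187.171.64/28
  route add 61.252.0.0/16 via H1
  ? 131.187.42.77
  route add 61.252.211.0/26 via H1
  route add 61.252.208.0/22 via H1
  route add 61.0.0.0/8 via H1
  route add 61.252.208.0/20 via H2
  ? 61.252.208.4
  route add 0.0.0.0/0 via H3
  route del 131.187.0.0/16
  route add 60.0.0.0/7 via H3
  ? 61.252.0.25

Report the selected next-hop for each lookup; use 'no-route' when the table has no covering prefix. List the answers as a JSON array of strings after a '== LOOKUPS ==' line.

Process each operation:
  add 131.187.171.0/24 -> H3 at depth 24
  add 131.187.171.64/28 -> H3 at depth 28
  ? 131.187.171.12  path d0:-→d1:-→d2:-→d3:-→d4:-→d5:-→d6:-→d7:-→d8:-→d9:-→d10:-→d11:-→d12:-→d13:-→d14:-→d15:-→d16:-→d17:-→d18:-→d19:-→d20:-→d21:-→d22:-→d23:-→d24:H3→d25:-  best=H3
  ? 131.187.171.73  path d0:-→d1:-→d2:-→d3:-→d4:-→d5:-→d6:-→d7:-→d8:-→d9:-→d10:-→d11:-→d12:-→d13:-→d14:-→d15:-→d16:-→d17:-→d18:-→d19:-→d20:-→d21:-→d22:-→d23:-→d24:H3→d25:-→d26:-→d27:-→d28:H3  best=H3
  add 131.128.0.0/9 -> H2 at depth 9
  add 61.0.0.0/8 -> H3 at depth 8
  add 131.176.0.0/12 -> H0 at depth 12
  ? 131.187.171.65  path d0:-→d1:-→d2:-→d3:-→d4:-→d5:-→d6:-→d7:-→d8:-→d9:H2→d10:-→d11:-→d12:H0→d13:-→d14:-→d15:-→d16:-→d17:-→d18:-→d19:-→d20:-→d21:-→d22:-→d23:-→d24:H3→d25:-→d26:-→d27:-→d28:H3  best=H3
  add 61.240.0.0/12 -> H0 at depth 12
  ? 72.230.149.3  path d0:-→d1:-  best=no-route
  ? 131.176.29.223  path d0:-→d1:-→d2:-→d3:-→d4:-→d5:-→d6:-→d7:-→d8:-→d9:H2→d10:-→d11:-→d12:H0  best=H0
  add 61.252.211.0/24 -> H2 at depth 24
  add 131.187.0.0/16 -> H2 at depth 16
  ? 61.252.211.26  path d0:-→d1:-→d2:-→d3:-→d4:-→d5:-→d6:-→d7:-→d8:H3→d9:-→d10:-→d11:-→d12:H0→d13:-→d14:-→d15:-→d16:-→d17:-→d18:-→d19:-→d20:-→d21:-→d22:-→d23:-→d24:H2  best=H2
  ? 124.116.171.170  path d0:-→d1:-  best=no-route
  add 131.187.0.0/16 -> H0 at depth 16
  ? 131.187.171.65  path d0:-→d1:-→d2:-→d3:-→d4:-→d5:-→d6:-→d7:-→d8:-→d9:H2→d10:-→d11:-→d12:H0→d13:-→d14:-→d15:-→d16:H0→d17:-→d18:-→d19:-→d20:-→d21:-→d22:-→d23:-→d24:H3→d25:-→d26:-→d27:-→d28:H3  best=H3
  del 131.187.171.64/28 (clear depth 28)
  add 61.252.0.0/16 -> H1 at depth 16
  ? 131.187.42.77  path d0:-→d1:-→d2:-→d3:-→d4:-→d5:-→d6:-→d7:-→d8:-→d9:H2→d10:-→d11:-→d12:H0→d13:-→d14:-→d15:-→d16:H0  best=H0
  add 61.252.211.0/26 -> H1 at depth 26
  add 61.252.208.0/22 -> H1 at depth 22
  add 61.0.0.0/8 -> H1 at depth 8
  add 61.252.208.0/20 -> H2 at depth 20
  ? 61.252.208.4  path d0:-→d1:-→d2:-→d3:-→d4:-→d5:-→d6:-→d7:-→d8:H1→d9:-→d10:-→d11:-→d12:H0→d13:-→d14:-→d15:-→d16:H1→d17:-→d18:-→d19:-→d20:H2→d21:-→d22:H1  best=H1
  add 0.0.0.0/0 -> H3 at depth 0
  del 131.187.0.0/16 (clear depth 16)
  add 60.0.0.0/7 -> H3 at depth 7
  ? 61.252.0.25  path d0:H3→d1:-→d2:-→d3:-→d4:-→d5:-→d6:-→d7:H3→d8:H1→d9:-→d10:-→d11:-→d12:H0→d13:-→d14:-→d15:-→d16:H1  best=H1

== LOOKUPS ==
["H3","H3","H3","no-route","H0","H2","no-route","H3","H0","H1","H1"]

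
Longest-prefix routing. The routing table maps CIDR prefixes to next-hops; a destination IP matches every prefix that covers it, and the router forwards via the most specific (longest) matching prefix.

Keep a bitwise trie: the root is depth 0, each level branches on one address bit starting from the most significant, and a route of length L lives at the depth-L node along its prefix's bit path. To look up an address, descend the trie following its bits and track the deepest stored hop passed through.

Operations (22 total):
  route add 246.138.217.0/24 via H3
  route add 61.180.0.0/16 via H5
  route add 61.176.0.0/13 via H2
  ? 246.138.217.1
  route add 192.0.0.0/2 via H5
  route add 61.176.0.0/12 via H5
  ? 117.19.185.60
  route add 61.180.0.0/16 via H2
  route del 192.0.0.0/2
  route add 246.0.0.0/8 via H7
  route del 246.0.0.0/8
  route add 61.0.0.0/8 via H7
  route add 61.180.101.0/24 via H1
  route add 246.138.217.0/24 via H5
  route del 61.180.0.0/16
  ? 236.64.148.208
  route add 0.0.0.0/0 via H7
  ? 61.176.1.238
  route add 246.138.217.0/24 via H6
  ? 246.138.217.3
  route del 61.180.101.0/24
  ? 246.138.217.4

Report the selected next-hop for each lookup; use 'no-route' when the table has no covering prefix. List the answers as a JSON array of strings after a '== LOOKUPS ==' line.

Trace:
  add 246.138.217.0/24 -> H3 at depth 24
  add 61.180.0.0/16 -> H5 at depth 16
  add 61.176.0.0/13 -> H2 at depth 13
  lookup 246.138.217.1: bits 111101101000101011011001 walk d0:-→d1:-→d2:-→d3:-→d4:-→d5:-→d6:-→d7:-→d8:-→d9:-→d10:-→d11:-→d12:-→d13:-→d14:-→d15:-→d16:-→d17:-→d18:-→d19:-→d20:-→d21:-→d22:-→d23:-→d24:H3 -> H3
  add 192.0.0.0/2 -> H5 at depth 2
  add 61.176.0.0/12 -> H5 at depth 12
  lookup 117.19.185.60: bits 0 walk d0:-→d1:- -> no-route
  add 61.180.0.0/16 -> H2 at depth 16
  - 192.0.0.0/2 clear@2
  add 246.0.0.0/8 -> H7 at depth 8
  - 246.0.0.0/8 clear@8
  add 61.0.0.0/8 -> H7 at depth 8
  add 61.180.101.0/24 -> H1 at depth 24
  add 246.138.217.0/24 -> H5 at depth 24
  - 61.180.0.0/16 clear@16
  lookup 236.64.148.208: bits 111 walk d0:-→d1:-→d2:-→d3:- -> no-route
  add 0.0.0.0/0 -> H7 at depth 0
  lookup 61.176.1.238: bits 0011110110110 walk d0:H7→d1:-→d2:-→d3:-→d4:-→d5:-→d6:-→d7:-→d8:H7→d9:-→d10:-→d11:-→d12:H5→d13:H2 -> H2
  add 246.138.217.0/24 -> H6 at depth 24
  lookup 246.138.217.3: bits 111101101000101011011001 walk d0:H7→d1:-→d2:-→d3:-→d4:-→d5:-→d6:-→d7:-→d8:-→d9:-→d10:-→d11:-→d12:-→d13:-→d14:-→d15:-→d16:-→d17:-→d18:-→d19:-→d20:-→d21:-→d22:-→d23:-→d24:H6 -> H6
  - 61.180.101.0/24 clear@24
  lookup 246.138.217.4: bits 111101101000101011011001 walk d0:H7→d1:-→d2:-→d3:-→d4:-→d5:-→d6:-→d7:-→d8:-→d9:-→d10:-→d11:-→d12:-→d13:-→d14:-→d15:-→d16:-→d17:-→d18:-→d19:-→d20:-→d21:-→d22:-→d23:-→d24:H6 -> H6

== LOOKUPS ==
["H3","no-route","no-route","H2","H6","H6"]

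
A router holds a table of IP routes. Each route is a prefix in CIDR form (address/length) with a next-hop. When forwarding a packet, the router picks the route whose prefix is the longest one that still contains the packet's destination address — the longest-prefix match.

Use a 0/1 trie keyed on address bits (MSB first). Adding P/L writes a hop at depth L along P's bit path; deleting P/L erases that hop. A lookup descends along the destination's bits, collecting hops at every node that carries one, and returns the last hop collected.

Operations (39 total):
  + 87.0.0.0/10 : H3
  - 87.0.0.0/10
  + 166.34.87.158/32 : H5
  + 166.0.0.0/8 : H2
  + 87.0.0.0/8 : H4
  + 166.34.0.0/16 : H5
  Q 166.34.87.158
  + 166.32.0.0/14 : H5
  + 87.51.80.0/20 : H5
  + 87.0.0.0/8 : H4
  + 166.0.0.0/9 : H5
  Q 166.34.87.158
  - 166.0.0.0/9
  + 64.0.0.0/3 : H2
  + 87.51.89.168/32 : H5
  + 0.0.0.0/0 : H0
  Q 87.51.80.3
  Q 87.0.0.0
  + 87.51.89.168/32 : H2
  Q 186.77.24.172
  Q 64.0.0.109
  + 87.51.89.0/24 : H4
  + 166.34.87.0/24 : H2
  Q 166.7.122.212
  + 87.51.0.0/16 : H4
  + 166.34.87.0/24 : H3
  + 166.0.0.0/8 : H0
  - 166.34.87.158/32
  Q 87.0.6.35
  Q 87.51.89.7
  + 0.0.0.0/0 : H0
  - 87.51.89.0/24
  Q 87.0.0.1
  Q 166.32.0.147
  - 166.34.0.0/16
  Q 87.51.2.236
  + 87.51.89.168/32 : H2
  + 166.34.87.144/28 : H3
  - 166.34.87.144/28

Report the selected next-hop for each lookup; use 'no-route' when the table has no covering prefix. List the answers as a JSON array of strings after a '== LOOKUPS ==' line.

Process each operation:
  + 87.0.0.0/10 (H3) depth=10
  - 87.0.0.0/10 clear@10
  + 166.34.87.158/32 (H5) depth=32
  + 166.0.0.0/8 (H2) depth=8
  + 87.0.0.0/8 (H4) depth=8
  + 166.34.0.0/16 (H5) depth=16
  lookup 166.34.87.158: bits 10100110001000100101011110011110 walk d0:-→d1:-→d2:-→d3:-→d4:-→d5:-→d6:-→d7:-→d8:H2→d9:-→d10:-→d11:-→d12:-→d13:-→d14:-→d15:-→d16:H5→d17:-→d18:-→d19:-→d20:-→d21:-→d22:-→d23:-→d24:-→d25:-→d26:-→d27:-→d28:-→d29:-→d30:-→d31:-→d32:H5 -> H5
  + 166.32.0.0/14 (H5) depth=14
  + 87.51.80.0/20 (H5) depth=20
  + 87.0.0.0/8 (H4) depth=8
  + 166.0.0.0/9 (H5) depth=9
  lookup 166.34.87.158: bits 10100110001000100101011110011110 walk d0:-→d1:-→d2:-→d3:-→d4:-→d5:-→d6:-→d7:-→d8:H2→d9:H5→d10:-→d11:-→d12:-→d13:-→d14:H5→d15:-→d16:H5→d17:-→d18:-→d19:-→d20:-→d21:-→d22:-→d23:-→d24:-→d25:-→d26:-→d27:-→d28:-→d29:-→d30:-→d31:-→d32:H5 -> H5
  - 166.0.0.0/9 clear@9
  + 64.0.0.0/3 (H2) depth=3
  + 87.51.89.168/32 (H5) depth=32
  + 0.0.0.0/0 (H0) depth=0
  lookup 87.51.80.3: bits 01010111001100110101 walk d0:H0→d1:-→d2:-→d3:H2→d4:-→d5:-→d6:-→d7:-→d8:H4→d9:-→d10:-→d11:-→d12:-→d13:-→d14:-→d15:-→d16:-→d17:-→d18:-→d19:-→d20:H5 -> H5
  lookup 87.0.0.0: bits 0101011100 walk d0:H0→d1:-→d2:-→d3:H2→d4:-→d5:-→d6:-→d7:-→d8:H4→d9:-→d10:- -> H4
  + 87.51.89.168/32 (H2) depth=32
  lookup 186.77.24.172: bits 101 walk d0:H0→d1:-→d2:-→d3:- -> H0
  lookup 64.0.0.109: bits 010 walk d0:H0→d1:-→d2:-→d3:H2 -> H2
  + 87.51.89.0/24 (H4) depth=24
  + 166.34.87.0/24 (H2) depth=24
  lookup 166.7.122.212: bits 1010011000 walk d0:H0→d1:-→d2:-→d3:-→d4:-→d5:-→d6:-→d7:-→d8:H2→d9:-→d10:- -> H2
  + 87.51.0.0/16 (H4) depth=16
  + 166.34.87.0/24 (H3) depth=24
  + 166.0.0.0/8 (H0) depth=8
  - 166.34.87.158/32 clear@32
  lookup 87.0.6.35: bits 0101011100 walk d0:H0→d1:-→d2:-→d3:H2→d4:-→d5:-→d6:-→d7:-→d8:H4→d9:-→d10:- -> H4
  lookup 87.51.89.7: bits 010101110011001101011001 walk d0:H0→d1:-→d2:-→d3:H2→d4:-→d5:-→d6:-→d7:-→d8:H4→d9:-→d10:-→d11:-→d12:-→d13:-→d14:-→d15:-→d16:H4→d17:-→d18:-→d19:-→d20:H5→d21:-→d22:-→d23:-→d24:H4 -> H4
  + 0.0.0.0/0 (H0) depth=0
  - 87.51.89.0/24 clear@24
  lookup 87.0.0.1: bits 0101011100 walk d0:H0→d1:-→d2:-→d3:H2→d4:-→d5:-→d6:-→d7:-→d8:H4→d9:-→d10:- -> H4
  lookup 166.32.0.147: bits 10100110001000 walk d0:H0→d1:-→d2:-→d3:-→d4:-→d5:-→d6:-→d7:-→d8:H0→d9:-→d10:-→d11:-→d12:-→d13:-→d14:H5 -> H5
  - 166.34.0.0/16 clear@16
  lookup 87.51.2.236: bits 01010111001100110 walk d0:H0→d1:-→d2:-→d3:H2→d4:-→d5:-→d6:-→d7:-→d8:H4→d9:-→d10:-→d11:-→d12:-→d13:-→d14:-→d15:-→d16:H4→d17:- -> H4
  + 87.51.89.168/32 (H2) depth=32
  + 166.34.87.144/28 (H3) depth=28
  - 166.34.87.144/28 clear@28

== LOOKUPS ==
["H5","H5","H5","H4","H0","H2","H2","H4","H4","H4","H5","H4"]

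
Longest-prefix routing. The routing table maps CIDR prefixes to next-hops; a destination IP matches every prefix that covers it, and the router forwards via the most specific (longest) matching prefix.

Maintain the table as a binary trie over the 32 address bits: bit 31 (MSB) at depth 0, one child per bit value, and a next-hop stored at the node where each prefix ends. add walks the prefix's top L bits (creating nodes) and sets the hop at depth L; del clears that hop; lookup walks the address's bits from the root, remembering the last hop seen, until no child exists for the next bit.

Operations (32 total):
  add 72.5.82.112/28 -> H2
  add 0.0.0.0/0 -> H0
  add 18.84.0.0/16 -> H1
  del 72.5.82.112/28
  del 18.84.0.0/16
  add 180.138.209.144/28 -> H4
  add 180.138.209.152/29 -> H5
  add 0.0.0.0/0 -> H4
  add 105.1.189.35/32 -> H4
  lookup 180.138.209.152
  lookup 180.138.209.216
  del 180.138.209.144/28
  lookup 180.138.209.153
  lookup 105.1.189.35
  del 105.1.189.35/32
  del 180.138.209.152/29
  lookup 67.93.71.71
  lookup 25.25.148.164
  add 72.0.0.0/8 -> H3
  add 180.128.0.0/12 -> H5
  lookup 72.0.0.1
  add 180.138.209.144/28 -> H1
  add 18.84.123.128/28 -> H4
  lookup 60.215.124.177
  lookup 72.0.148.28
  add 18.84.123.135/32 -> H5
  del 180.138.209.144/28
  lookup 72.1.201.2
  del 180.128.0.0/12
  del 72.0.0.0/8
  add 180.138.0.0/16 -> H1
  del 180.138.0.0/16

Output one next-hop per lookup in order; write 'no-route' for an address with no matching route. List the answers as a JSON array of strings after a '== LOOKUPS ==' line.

Process each operation:
  add 72.5.82.112/28 -> H2 at depth 28
  add 0.0.0.0/0 -> H0 at depth 0
  add 18.84.0.0/16 -> H1 at depth 16
  - 72.5.82.112/28 clear@28
  - 18.84.0.0/16 clear@16
  add 180.138.209.144/28 -> H4 at depth 28
  add 180.138.209.152/29 -> H5 at depth 29
  add 0.0.0.0/0 -> H4 at depth 0
  add 105.1.189.35/32 -> H4 at depth 32
  Q 180.138.209.152: descend 10110100100010101101000110011 ; hops seen [H4,H4,H5] ; pick H5
  Q 180.138.209.216: descend 1011010010001010110100011 ; hops seen [H4] ; pick H4
  - 180.138.209.144/28 clear@28
  Q 180.138.209.153: descend 10110100100010101101000110011 ; hops seen [H4,H5] ; pick H5
  Q 105.1.189.35: descend 01101001000000011011110100100011 ; hops seen [H4,H4] ; pick H4
  - 105.1.189.35/32 clear@32
  - 180.138.209.152/29 clear@29
  Q 67.93.71.71: descend 0100 ; hops seen [H4] ; pick H4
  Q 25.25.148.164: descend 0001 ; hops seen [H4] ; pick H4
  add 72.0.0.0/8 -> H3 at depth 8
  add 180.128.0.0/12 -> H5 at depth 12
  Q 72.0.0.1: descend 0100100000000 ; hops seen [H4,H3] ; pick H3
  add 180.138.209.144/28 -> H1 at depth 28
  add 18.84.123.128/28 -> H4 at depth 28
  Q 60.215.124.177: descend 00 ; hops seen [H4] ; pick H4
  Q 72.0.148.28: descend 0100100000000 ; hops seen [H4,H3] ; pick H3
  add 18.84.123.135/32 -> H5 at depth 32
  - 180.138.209.144/28 clear@28
  Q 72.1.201.2: descend 0100100000000 ; hops seen [H4,H3] ; pick H3
  - 180.128.0.0/12 clear@12
  - 72.0.0.0/8 clear@8
  add 180.138.0.0/16 -> H1 at depth 16
  - 180.138.0.0/16 clear@16

== LOOKUPS ==
["H5","H4","H5","H4","H4","H4","H3","H4","H3","H3"]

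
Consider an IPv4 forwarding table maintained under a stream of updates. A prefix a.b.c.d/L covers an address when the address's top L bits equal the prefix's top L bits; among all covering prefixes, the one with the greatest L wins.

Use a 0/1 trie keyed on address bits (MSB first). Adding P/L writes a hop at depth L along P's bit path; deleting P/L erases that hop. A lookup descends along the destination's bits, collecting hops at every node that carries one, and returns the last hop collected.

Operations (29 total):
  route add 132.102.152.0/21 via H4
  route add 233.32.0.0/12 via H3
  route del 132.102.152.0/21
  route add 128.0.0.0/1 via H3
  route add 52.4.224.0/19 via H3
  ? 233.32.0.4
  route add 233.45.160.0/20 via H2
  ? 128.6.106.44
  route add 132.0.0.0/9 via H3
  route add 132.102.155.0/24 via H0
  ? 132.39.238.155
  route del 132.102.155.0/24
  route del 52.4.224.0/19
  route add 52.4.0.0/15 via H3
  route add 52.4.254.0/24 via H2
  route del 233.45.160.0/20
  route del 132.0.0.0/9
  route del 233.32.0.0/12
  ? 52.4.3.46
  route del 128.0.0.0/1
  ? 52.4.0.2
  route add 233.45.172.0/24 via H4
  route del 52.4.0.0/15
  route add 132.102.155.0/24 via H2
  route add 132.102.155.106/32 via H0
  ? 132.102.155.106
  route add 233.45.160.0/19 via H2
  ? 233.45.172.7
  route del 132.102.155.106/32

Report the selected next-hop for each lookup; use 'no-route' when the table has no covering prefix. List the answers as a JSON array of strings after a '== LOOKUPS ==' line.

Trace:
  + 132.102.152.0/21 (H4) depth=21
  + 233.32.0.0/12 (H3) depth=12
  - 132.102.152.0/21 clear@21
  + 128.0.0.0/1 (H3) depth=1
  + 52.4.224.0/19 (H3) depth=19
  lookup 233.32.0.4: bits 111010010010 walk d0:-→d1:H3→d2:-→d3:-→d4:-→d5:-→d6:-→d7:-→d8:-→d9:-→d10:-→d11:-→d12:H3 -> H3
  + 233.45.160.0/20 (H2) depth=20
  lookup 128.6.106.44: bits 10000 walk d0:-→d1:H3→d2:-→d3:-→d4:-→d5:- -> H3
  + 132.0.0.0/9 (H3) depth=9
  + 132.102.155.0/24 (H0) depth=24
  lookup 132.39.238.155: bits 100001000 walk d0:-→d1:H3→d2:-→d3:-→d4:-→d5:-→d6:-→d7:-→d8:-→d9:H3 -> H3
  - 132.102.155.0/24 clear@24
  - 52.4.224.0/19 clear@19
  + 52.4.0.0/15 (H3) depth=15
  + 52.4.254.0/24 (H2) depth=24
  - 233.45.160.0/20 clear@20
  - 132.0.0.0/9 clear@9
  - 233.32.0.0/12 clear@12
  lookup 52.4.3.46: bits 0011010000000100 walk d0:-→d1:-→d2:-→d3:-→d4:-→d5:-→d6:-→d7:-→d8:-→d9:-→d10:-→d11:-→d12:-→d13:-→d14:-→d15:H3→d16:- -> H3
  - 128.0.0.0/1 clear@1
  lookup 52.4.0.2: bits 0011010000000100 walk d0:-→d1:-→d2:-→d3:-→d4:-→d5:-→d6:-→d7:-→d8:-→d9:-→d10:-→d11:-→d12:-→d13:-→d14:-→d15:H3→d16:- -> H3
  + 233.45.172.0/24 (H4) depth=24
  - 52.4.0.0/15 clear@15
  + 132.102.155.0/24 (H2) depth=24
  + 132.102.155.106/32 (H0) depth=32
  lookup 132.102.155.106: bits 10000100011001101001101101101010 walk d0:-→d1:-→d2:-→d3:-→d4:-→d5:-→d6:-→d7:-→d8:-→d9:-→d10:-→d11:-→d12:-→d13:-→d14:-→d15:-→d16:-→d17:-→d18:-→d19:-→d20:-→d21:-→d22:-→d23:-→d24:H2→d25:-→d26:-→d27:-→d28:-→d29:-→d30:-→d31:-→d32:H0 -> H0
  + 233.45.160.0/19 (H2) depth=19
  lookup 233.45.172.7: bits 111010010010110110101100 walk d0:-→d1:-→d2:-→d3:-→d4:-→d5:-→d6:-→d7:-→d8:-→d9:-→d10:-→d11:-→d12:-→d13:-→d14:-→d15:-→d16:-→d17:-→d18:-→d19:H2→d20:-→d21:-→d22:-→d23:-→d24:H4 -> H4
  - 132.102.155.106/32 clear@32

== LOOKUPS ==
["H3","H3","H3","H3","H3","H0","H4"]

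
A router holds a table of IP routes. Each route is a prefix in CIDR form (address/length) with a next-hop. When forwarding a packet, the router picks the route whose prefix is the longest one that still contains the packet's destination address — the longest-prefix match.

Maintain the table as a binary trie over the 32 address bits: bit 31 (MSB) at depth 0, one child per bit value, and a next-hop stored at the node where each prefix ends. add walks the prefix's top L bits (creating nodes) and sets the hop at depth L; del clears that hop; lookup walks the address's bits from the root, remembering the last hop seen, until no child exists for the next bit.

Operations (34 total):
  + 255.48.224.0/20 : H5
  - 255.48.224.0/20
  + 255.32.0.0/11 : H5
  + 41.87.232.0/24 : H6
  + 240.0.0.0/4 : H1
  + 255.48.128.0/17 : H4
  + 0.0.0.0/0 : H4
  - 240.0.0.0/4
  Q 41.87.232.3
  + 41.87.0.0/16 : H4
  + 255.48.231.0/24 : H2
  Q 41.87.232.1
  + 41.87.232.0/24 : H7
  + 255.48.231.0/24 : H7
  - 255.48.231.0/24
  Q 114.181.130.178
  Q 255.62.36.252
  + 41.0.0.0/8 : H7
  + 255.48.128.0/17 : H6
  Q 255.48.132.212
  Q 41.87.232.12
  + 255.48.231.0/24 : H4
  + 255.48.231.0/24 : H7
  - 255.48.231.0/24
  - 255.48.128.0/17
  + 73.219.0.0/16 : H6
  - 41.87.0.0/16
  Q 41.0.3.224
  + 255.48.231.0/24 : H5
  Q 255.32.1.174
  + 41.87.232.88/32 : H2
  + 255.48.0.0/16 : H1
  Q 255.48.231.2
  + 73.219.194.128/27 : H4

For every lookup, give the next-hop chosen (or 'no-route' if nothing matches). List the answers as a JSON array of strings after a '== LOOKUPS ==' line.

Process each operation:
  + 255.48.224.0/20 (H5) depth=20
  del 255.48.224.0/20 (clear depth 20)
  + 255.32.0.0/11 (H5) depth=11
  + 41.87.232.0/24 (H6) depth=24
  + 240.0.0.0/4 (H1) depth=4
  + 255.48.128.0/17 (H4) depth=17
  + 0.0.0.0/0 (H4) depth=0
  del 240.0.0.0/4 (clear depth 4)
  ? 41.87.232.3  path d0:H4→d1:-→d2:-→d3:-→d4:-→d5:-→d6:-→d7:-→d8:-→d9:-→d10:-→d11:-→d12:-→d13:-→d14:-→d15:-→d16:-→d17:-→d18:-→d19:-→d20:-→d21:-→d22:-→d23:-→d24:H6  best=H6
  + 41.87.0.0/16 (H4) depth=16
  + 255.48.231.0/24 (H2) depth=24
  ? 41.87.232.1  path d0:H4→d1:-→d2:-→d3:-→d4:-→d5:-→d6:-→d7:-→d8:-→d9:-→d10:-→d11:-→d12:-→d13:-→d14:-→d15:-→d16:H4→d17:-→d18:-→d19:-→d20:-→d21:-→d22:-→d23:-→d24:H6  best=H6
  + 41.87.232.0/24 (H7) depth=24
  + 255.48.231.0/24 (H7) depth=24
  del 255.48.231.0/24 (clear depth 24)
  ? 114.181.130.178  path d0:H4→d1:-  best=H4
  ? 255.62.36.252  path d0:H4→d1:-→d2:-→d3:-→d4:-→d5:-→d6:-→d7:-→d8:-→d9:-→d10:-→d11:H5→d12:-  best=H5
  + 41.0.0.0/8 (H7) depth=8
  + 255.48.128.0/17 (H6) depth=17
  ? 255.48.132.212  path d0:H4→d1:-→d2:-→d3:-→d4:-→d5:-→d6:-→d7:-→d8:-→d9:-→d10:-→d11:H5→d12:-→d13:-→d14:-→d15:-→d16:-→d17:H6  best=H6
  ? 41.87.232.12  path d0:H4→d1:-→d2:-→d3:-→d4:-→d5:-→d6:-→d7:-→d8:H7→d9:-→d10:-→d11:-→d12:-→d13:-→d14:-→d15:-→d16:H4→d17:-→d18:-→d19:-→d20:-→d21:-→d22:-→d23:-→d24:H7  best=H7
  + 255.48.231.0/24 (H4) depth=24
  + 255.48.231.0/24 (H7) depth=24
  del 255.48.231.0/24 (clear depth 24)
  del 255.48.128.0/17 (clear depth 17)
  + 73.219.0.0/16 (H6) depth=16
  del 41.87.0.0/16 (clear depth 16)
  ? 41.0.3.224  path d0:H4→d1:-→d2:-→d3:-→d4:-→d5:-→d6:-→d7:-→d8:H7→d9:-  best=H7
  + 255.48.231.0/24 (H5) depth=24
  ? 255.32.1.174  path d0:H4→d1:-→d2:-→d3:-→d4:-→d5:-→d6:-→d7:-→d8:-→d9:-→d10:-→d11:H5  best=H5
  + 41.87.232.88/32 (H2) depth=32
  + 255.48.0.0/16 (H1) depth=16
  ? 255.48.231.2  path d0:H4→d1:-→d2:-→d3:-→d4:-→d5:-→d6:-→d7:-→d8:-→d9:-→d10:-→d11:H5→d12:-→d13:-→d14:-→d15:-→d16:H1→d17:-→d18:-→d19:-→d20:-→d21:-→d22:-→d23:-→d24:H5  best=H5
  + 73.219.194.128/27 (H4) depth=27

== LOOKUPS ==
["H6","H6","H4","H5","H6","H7","H7","H5","H5"]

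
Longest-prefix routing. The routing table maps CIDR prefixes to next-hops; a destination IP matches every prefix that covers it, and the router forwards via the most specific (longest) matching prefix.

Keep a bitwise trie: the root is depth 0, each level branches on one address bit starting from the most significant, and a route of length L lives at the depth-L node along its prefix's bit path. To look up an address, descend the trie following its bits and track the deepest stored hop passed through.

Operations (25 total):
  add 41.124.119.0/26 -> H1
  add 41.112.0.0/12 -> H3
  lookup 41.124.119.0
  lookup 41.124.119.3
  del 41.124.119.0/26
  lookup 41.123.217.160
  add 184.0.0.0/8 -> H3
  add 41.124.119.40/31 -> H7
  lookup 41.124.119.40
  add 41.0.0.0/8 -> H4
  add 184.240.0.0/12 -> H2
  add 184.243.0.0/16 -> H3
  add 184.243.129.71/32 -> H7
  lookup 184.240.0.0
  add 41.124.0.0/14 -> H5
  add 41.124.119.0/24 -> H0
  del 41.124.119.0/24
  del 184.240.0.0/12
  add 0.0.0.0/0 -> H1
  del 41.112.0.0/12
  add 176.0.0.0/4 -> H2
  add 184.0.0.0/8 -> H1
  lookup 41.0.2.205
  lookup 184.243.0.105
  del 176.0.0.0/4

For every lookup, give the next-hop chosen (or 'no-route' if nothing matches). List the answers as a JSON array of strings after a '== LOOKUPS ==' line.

Trace:
  + 41.124.119.0/26 (H1) depth=26
  + 41.112.0.0/12 (H3) depth=12
  Q 41.124.119.0: descend 00101001011111000111011100 ; hops seen [H3,H1] ; pick H1
  Q 41.124.119.3: descend 00101001011111000111011100 ; hops seen [H3,H1] ; pick H1
  del 41.124.119.0/26 (clear depth 26)
  Q 41.123.217.160: descend 0010100101111 ; hops seen [H3] ; pick H3
  + 184.0.0.0/8 (H3) depth=8
  + 41.124.119.40/31 (H7) depth=31
  Q 41.124.119.40: descend 0010100101111100011101110010100 ; hops seen [H3,H7] ; pick H7
  + 41.0.0.0/8 (H4) depth=8
  + 184.240.0.0/12 (H2) depth=12
  + 184.243.0.0/16 (H3) depth=16
  + 184.243.129.71/32 (H7) depth=32
  Q 184.240.0.0: descend 10111000111100 ; hops seen [H3,H2] ; pick H2
  + 41.124.0.0/14 (H5) depth=14
  + 41.124.119.0/24 (H0) depth=24
  del 41.124.119.0/24 (clear depth 24)
  del 184.240.0.0/12 (clear depth 12)
  + 0.0.0.0/0 (H1) depth=0
  del 41.112.0.0/12 (clear depth 12)
  + 176.0.0.0/4 (H2) depth=4
  + 184.0.0.0/8 (H1) depth=8
  Q 41.0.2.205: descend 001010010 ; hops seen [H1,H4] ; pick H4
  Q 184.243.0.105: descend 1011100011110011 ; hops seen [H1,H2,H1,H3] ; pick H3
  del 176.0.0.0/4 (clear depth 4)

== LOOKUPS ==
["H1","H1","H3","H7","H2","H4","H3"]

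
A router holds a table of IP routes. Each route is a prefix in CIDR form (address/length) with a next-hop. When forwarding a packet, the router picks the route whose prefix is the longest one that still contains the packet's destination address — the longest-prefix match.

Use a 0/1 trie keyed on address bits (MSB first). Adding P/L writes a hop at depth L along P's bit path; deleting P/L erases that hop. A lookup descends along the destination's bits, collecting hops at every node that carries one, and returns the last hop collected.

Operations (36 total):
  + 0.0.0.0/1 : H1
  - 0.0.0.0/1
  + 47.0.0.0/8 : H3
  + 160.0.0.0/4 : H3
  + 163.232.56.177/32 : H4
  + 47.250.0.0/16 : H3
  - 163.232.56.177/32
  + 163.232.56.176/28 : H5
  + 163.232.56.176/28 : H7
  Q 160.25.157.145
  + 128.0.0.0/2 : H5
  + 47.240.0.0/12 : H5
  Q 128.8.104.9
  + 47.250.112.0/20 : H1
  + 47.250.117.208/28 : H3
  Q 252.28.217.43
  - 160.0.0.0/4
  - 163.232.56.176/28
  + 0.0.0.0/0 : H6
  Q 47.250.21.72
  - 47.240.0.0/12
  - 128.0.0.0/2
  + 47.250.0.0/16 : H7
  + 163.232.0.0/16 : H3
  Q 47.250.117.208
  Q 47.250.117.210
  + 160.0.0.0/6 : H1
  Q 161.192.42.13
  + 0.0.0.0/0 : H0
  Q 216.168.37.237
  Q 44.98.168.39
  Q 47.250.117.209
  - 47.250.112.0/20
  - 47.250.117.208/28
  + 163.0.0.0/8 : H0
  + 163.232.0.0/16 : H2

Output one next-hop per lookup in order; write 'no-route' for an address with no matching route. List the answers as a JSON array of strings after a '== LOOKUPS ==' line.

Process each operation:
  + 0.0.0.0/1 (H1) depth=1
  del 0.0.0.0/1 (clear depth 1)
  + 47.0.0.0/8 (H3) depth=8
  + 160.0.0.0/4 (H3) depth=4
  + 163.232.56.177/32 (H4) depth=32
  + 47.250.0.0/16 (H3) depth=16
  del 163.232.56.177/32 (clear depth 32)
  + 163.232.56.176/28 (H5) depth=28
  + 163.232.56.176/28 (H7) depth=28
  lookup 160.25.157.145: bits 101000 walk d0:-→d1:-→d2:-→d3:-→d4:H3→d5:-→d6:- -> H3
  + 128.0.0.0/2 (H5) depth=2
  + 47.240.0.0/12 (H5) depth=12
  lookup 128.8.104.9: bits 10 walk d0:-→d1:-→d2:H5 -> H5
  + 47.250.112.0/20 (H1) depth=20
  + 47.250.117.208/28 (H3) depth=28
  lookup 252.28.217.43: bits 1 walk d0:-→d1:- -> no-route
  del 160.0.0.0/4 (clear depth 4)
  del 163.232.56.176/28 (clear depth 28)
  + 0.0.0.0/0 (H6) depth=0
  lookup 47.250.21.72: bits 00101111111110100 walk d0:H6→d1:-→d2:-→d3:-→d4:-→d5:-→d6:-→d7:-→d8:H3→d9:-→d10:-→d11:-→d12:H5→d13:-→d14:-→d15:-→d16:H3→d17:- -> H3
  del 47.240.0.0/12 (clear depth 12)
  del 128.0.0.0/2 (clear depth 2)
  + 47.250.0.0/16 (H7) depth=16
  + 163.232.0.0/16 (H3) depth=16
  lookup 47.250.117.208: bits 0010111111111010011101011101 walk d0:H6→d1:-→d2:-→d3:-→d4:-→d5:-→d6:-→d7:-→d8:H3→d9:-→d10:-→d11:-→d12:-→d13:-→d14:-→d15:-→d16:H7→d17:-→d18:-→d19:-→d20:H1→d21:-→d22:-→d23:-→d24:-→d25:-→d26:-→d27:-→d28:H3 -> H3
  lookup 47.250.117.210: bits 0010111111111010011101011101 walk d0:H6→d1:-→d2:-→d3:-→d4:-→d5:-→d6:-→d7:-→d8:H3→d9:-→d10:-→d11:-→d12:-→d13:-→d14:-→d15:-→d16:H7→d17:-→d18:-→d19:-→d20:H1→d21:-→d22:-→d23:-→d24:-→d25:-→d26:-→d27:-→d28:H3 -> H3
  + 160.0.0.0/6 (H1) depth=6
  lookup 161.192.42.13: bits 101000 walk d0:H6→d1:-→d2:-→d3:-→d4:-→d5:-→d6:H1 -> H1
  + 0.0.0.0/0 (H0) depth=0
  lookup 216.168.37.237: bits 1 walk d0:H0→d1:- -> H0
  lookup 44.98.168.39: bits 001011 walk d0:H0→d1:-→d2:-→d3:-→d4:-→d5:-→d6:- -> H0
  lookup 47.250.117.209: bits 0010111111111010011101011101 walk d0:H0→d1:-→d2:-→d3:-→d4:-→d5:-→d6:-→d7:-→d8:H3→d9:-→d10:-→d11:-→d12:-→d13:-→d14:-→d15:-→d16:H7→d17:-→d18:-→d19:-→d20:H1→d21:-→d22:-→d23:-→d24:-→d25:-→d26:-→d27:-→d28:H3 -> H3
  del 47.250.112.0/20 (clear depth 20)
  del 47.250.117.208/28 (clear depth 28)
  + 163.0.0.0/8 (H0) depth=8
  + 163.232.0.0/16 (H2) depth=16

== LOOKUPS ==
["H3","H5","no-route","H3","H3","H3","H1","H0","H0","H3"]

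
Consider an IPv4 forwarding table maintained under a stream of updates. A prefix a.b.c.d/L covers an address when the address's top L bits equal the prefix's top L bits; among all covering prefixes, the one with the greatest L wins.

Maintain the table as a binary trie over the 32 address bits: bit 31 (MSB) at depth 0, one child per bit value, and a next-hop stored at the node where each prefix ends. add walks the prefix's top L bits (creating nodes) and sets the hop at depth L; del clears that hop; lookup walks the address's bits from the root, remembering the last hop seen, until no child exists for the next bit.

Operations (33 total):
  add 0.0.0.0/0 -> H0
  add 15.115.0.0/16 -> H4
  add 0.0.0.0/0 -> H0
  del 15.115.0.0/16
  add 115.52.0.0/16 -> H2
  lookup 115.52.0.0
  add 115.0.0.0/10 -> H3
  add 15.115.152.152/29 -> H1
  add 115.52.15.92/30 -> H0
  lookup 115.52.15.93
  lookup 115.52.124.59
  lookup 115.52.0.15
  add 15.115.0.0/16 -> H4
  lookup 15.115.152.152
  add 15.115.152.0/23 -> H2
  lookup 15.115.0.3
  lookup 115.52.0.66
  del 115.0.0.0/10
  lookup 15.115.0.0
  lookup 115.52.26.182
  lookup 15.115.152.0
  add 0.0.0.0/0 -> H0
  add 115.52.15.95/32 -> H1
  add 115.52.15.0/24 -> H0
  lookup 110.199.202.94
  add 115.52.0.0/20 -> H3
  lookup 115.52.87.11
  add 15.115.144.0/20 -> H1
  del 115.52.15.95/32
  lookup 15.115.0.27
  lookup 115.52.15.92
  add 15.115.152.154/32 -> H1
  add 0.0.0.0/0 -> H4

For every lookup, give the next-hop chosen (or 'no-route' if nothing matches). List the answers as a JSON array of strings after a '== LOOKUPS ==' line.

Trace:
  add 0.0.0.0/0 -> H0 at depth 0
  add 15.115.0.0/16 -> H4 at depth 16
  add 0.0.0.0/0 -> H0 at depth 0
  - 15.115.0.0/16 clear@16
  add 115.52.0.0/16 -> H2 at depth 16
  ? 115.52.0.0  path d0:H0→d1:-→d2:-→d3:-→d4:-→d5:-→d6:-→d7:-→d8:-→d9:-→d10:-→d11:-→d12:-→d13:-→d14:-→d15:-→d16:H2  best=H2
  add 115.0.0.0/10 -> H3 at depth 10
  add 15.115.152.152/29 -> H1 at depth 29
  add 115.52.15.92/30 -> H0 at depth 30
  ? 115.52.15.93  path d0:H0→d1:-→d2:-→d3:-→d4:-→d5:-→d6:-→d7:-→d8:-→d9:-→d10:H3→d11:-→d12:-→d13:-→d14:-→d15:-→d16:H2→d17:-→d18:-→d19:-→d20:-→d21:-→d22:-→d23:-→d24:-→d25:-→d26:-→d27:-→d28:-→d29:-→d30:H0  best=H0
  ? 115.52.124.59  path d0:H0→d1:-→d2:-→d3:-→d4:-→d5:-→d6:-→d7:-→d8:-→d9:-→d10:H3→d11:-→d12:-→d13:-→d14:-→d15:-→d16:H2→d17:-  best=H2
  ? 115.52.0.15  path d0:H0→d1:-→d2:-→d3:-→d4:-→d5:-→d6:-→d7:-→d8:-→d9:-→d10:H3→d11:-→d12:-→d13:-→d14:-→d15:-→d16:H2→d17:-→d18:-→d19:-→d20:-  best=H2
  add 15.115.0.0/16 -> H4 at depth 16
  ? 15.115.152.152  path d0:H0→d1:-→d2:-→d3:-→d4:-→d5:-→d6:-→d7:-→d8:-→d9:-→d10:-→d11:-→d12:-→d13:-→d14:-→d15:-→d16:H4→d17:-→d18:-→d19:-→d20:-→d21:-→d22:-→d23:-→d24:-→d25:-→d26:-→d27:-→d28:-→d29:H1  best=H1
  add 15.115.152.0/23 -> H2 at depth 23
  ? 15.115.0.3  path d0:H0→d1:-→d2:-→d3:-→d4:-→d5:-→d6:-→d7:-→d8:-→d9:-→d10:-→d11:-→d12:-→d13:-→d14:-→d15:-→d16:H4  best=H4
  ? 115.52.0.66  path d0:H0→d1:-→d2:-→d3:-→d4:-→d5:-→d6:-→d7:-→d8:-→d9:-→d10:H3→d11:-→d12:-→d13:-→d14:-→d15:-→d16:H2→d17:-→d18:-→d19:-→d20:-  best=H2
  - 115.0.0.0/10 clear@10
  ? 15.115.0.0  path d0:H0→d1:-→d2:-→d3:-→d4:-→d5:-→d6:-→d7:-→d8:-→d9:-→d10:-→d11:-→d12:-→d13:-→d14:-→d15:-→d16:H4  best=H4
  ? 115.52.26.182  path d0:H0→d1:-→d2:-→d3:-→d4:-→d5:-→d6:-→d7:-→d8:-→d9:-→d10:-→d11:-→d12:-→d13:-→d14:-→d15:-→d16:H2→d17:-→d18:-→d19:-  best=H2
  ? 15.115.152.0  path d0:H0→d1:-→d2:-→d3:-→d4:-→d5:-→d6:-→d7:-→d8:-→d9:-→d10:-→d11:-→d12:-→d13:-→d14:-→d15:-→d16:H4→d17:-→d18:-→d19:-→d20:-→d21:-→d22:-→d23:H2→d24:-  best=H2
  add 0.0.0.0/0 -> H0 at depth 0
  add 115.52.15.95/32 -> H1 at depth 32
  add 115.52.15.0/24 -> H0 at depth 24
  ? 110.199.202.94  path d0:H0→d1:-→d2:-→d3:-  best=H0
  add 115.52.0.0/20 -> H3 at depth 20
  ? 115.52.87.11  path d0:H0→d1:-→d2:-→d3:-→d4:-→d5:-→d6:-→d7:-→d8:-→d9:-→d10:-→d11:-→d12:-→d13:-→d14:-→d15:-→d16:H2→d17:-  best=H2
  add 15.115.144.0/20 -> H1 at depth 20
  - 115.52.15.95/32 clear@32
  ? 15.115.0.27  path d0:H0→d1:-→d2:-→d3:-→d4:-→d5:-→d6:-→d7:-→d8:-→d9:-→d10:-→d11:-→d12:-→d13:-→d14:-→d15:-→d16:H4  best=H4
  ? 115.52.15.92  path d0:H0→d1:-→d2:-→d3:-→d4:-→d5:-→d6:-→d7:-→d8:-→d9:-→d10:-→d11:-→d12:-→d13:-→d14:-→d15:-→d16:H2→d17:-→d18:-→d19:-→d20:H3→d21:-→d22:-→d23:-→d24:H0→d25:-→d26:-→d27:-→d28:-→d29:-→d30:H0  best=H0
  add 15.115.152.154/32 -> H1 at depth 32
  add 0.0.0.0/0 -> H4 at depth 0

== LOOKUPS ==
["H2","H0","H2","H2","H1","H4","H2","H4","H2","H2","H0","H2","H4","H0"]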